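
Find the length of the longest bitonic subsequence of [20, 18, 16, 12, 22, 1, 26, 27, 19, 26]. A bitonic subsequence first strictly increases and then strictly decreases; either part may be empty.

Let inc[i] be the LIS ending at i and dec[i] the longest strictly decreasing subsequence starting at i. inc = [1, 1, 1, 1, 2, 1, 3, 4, 2, 3], dec = [5, 4, 3, 2, 2, 1, 2, 2, 1, 1].
max_i inc[i]+dec[i]−1 = 5, with one witness 20, 18, 16, 12, 1.

5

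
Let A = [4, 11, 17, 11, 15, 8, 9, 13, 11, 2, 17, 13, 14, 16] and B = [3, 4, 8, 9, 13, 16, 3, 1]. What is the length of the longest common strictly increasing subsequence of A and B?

For each value that appears in both, track the longest common increasing run ending there.
The best achievable length is 5; one witness is 4, 8, 9, 13, 16 (A-positions 1,6,7,8,14, B-positions 2,3,4,5,6).

5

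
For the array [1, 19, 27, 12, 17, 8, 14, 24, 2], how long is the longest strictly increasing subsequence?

One longest increasing subsequence is 1, 12, 17, 24 (positions 1,4,5,8), of length 4; no longer one exists.

4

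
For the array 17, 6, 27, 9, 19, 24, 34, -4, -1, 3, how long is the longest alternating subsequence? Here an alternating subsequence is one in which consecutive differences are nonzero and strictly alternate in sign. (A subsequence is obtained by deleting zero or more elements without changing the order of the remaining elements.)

7

A longest alternating subsequence is 17, 6, 27, 9, 19, -4, -1 (positions 1,2,3,4,5,8,9); its 6 consecutive differences strictly alternate in sign, and length 7 is optimal.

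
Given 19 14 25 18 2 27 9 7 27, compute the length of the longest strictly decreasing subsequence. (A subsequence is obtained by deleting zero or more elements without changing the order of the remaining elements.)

4

Let dp[i] be the longest decreasing subsequence ending at position i. Then dp = [1, 2, 1, 2, 3, 1, 3, 4, 1].
The maximum is 4; one witness is 19, 14, 9, 7 at positions 1,2,7,8.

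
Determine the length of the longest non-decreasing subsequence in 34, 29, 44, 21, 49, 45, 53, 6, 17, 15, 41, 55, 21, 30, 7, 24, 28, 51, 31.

One longest non-decreasing subsequence is 6, 17, 21, 24, 28, 51 (positions 8,9,13,16,17,18), of length 6; no longer one exists.

6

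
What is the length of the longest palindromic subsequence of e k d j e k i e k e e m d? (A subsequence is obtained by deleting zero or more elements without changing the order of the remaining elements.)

One longest palindromic subsequence is deekeed (positions 3,5,8,9,10,11,13); it reads the same forward and backward, and the interval DP gives dp[1][13] = 7.

7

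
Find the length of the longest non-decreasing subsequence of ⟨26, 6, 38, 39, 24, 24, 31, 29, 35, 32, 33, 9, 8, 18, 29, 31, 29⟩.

Let dp[i] be the longest non-decreasing subsequence ending at position i. Then dp = [1, 1, 2, 3, 2, 3, 4, 4, 5, 5, 6, 2, 2, 3, 5, 6, 6].
The maximum is 6; one witness is 6, 24, 24, 31, 32, 33 at positions 2,5,6,7,10,11.

6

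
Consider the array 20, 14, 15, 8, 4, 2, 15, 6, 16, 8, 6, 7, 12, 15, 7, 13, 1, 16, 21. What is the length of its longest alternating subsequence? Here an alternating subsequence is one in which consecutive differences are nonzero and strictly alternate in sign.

13

Track the best alternating length ending on an up-step vs a down-step at each position: up/down = 1/1, 1/2, 3/2, 1/4, 1/4, 1/4, 5/2, 5/6, 7/2, 7/8, 5/8, 9/8, 9/8, 9/8, 9/10, 11/10, 1/12, 13/2, 13/1.
The maximum over both is 13; one such subsequence is 20, 14, 15, 8, 15, 6, 16, 8, 12, 7, 13, 1, 16.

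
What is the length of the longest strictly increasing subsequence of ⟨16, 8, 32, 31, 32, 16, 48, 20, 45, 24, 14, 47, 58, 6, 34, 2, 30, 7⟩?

6

One longest increasing subsequence is 16, 31, 32, 45, 47, 58 (positions 1,4,5,9,12,13), of length 6; no longer one exists.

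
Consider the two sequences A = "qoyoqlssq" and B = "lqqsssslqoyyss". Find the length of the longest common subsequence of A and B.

A longest common subsequence is qoyss (length 5); the LCS DP confirms no longer common subsequence exists.

5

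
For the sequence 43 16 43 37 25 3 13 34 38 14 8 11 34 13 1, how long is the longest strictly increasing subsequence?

4

Let dp[i] be the longest increasing subsequence ending at position i. Then dp = [1, 1, 2, 2, 2, 1, 2, 3, 4, 3, 2, 3, 4, 4, 1].
The maximum is 4; one witness is 16, 25, 34, 38 at positions 2,5,8,9.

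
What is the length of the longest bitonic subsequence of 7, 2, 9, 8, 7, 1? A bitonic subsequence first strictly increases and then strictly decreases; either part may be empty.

Let inc[i] be the LIS ending at i and dec[i] the longest strictly decreasing subsequence starting at i. inc = [1, 1, 2, 2, 2, 1], dec = [3, 2, 4, 3, 2, 1].
max_i inc[i]+dec[i]−1 = 5, with one witness 7, 9, 8, 7, 1.

5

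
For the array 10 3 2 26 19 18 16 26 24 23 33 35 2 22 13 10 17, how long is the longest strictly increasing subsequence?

Scanning left to right, the best length ending at each element is: 10→1, 3→1, 2→1, 26→2, 19→2, 18→2, 16→2, 26→3, 24→3, 23→3, 33→4, 35→5, 2→1, 22→3, 13→2, 10→2, 17→3.
So the longest increasing subsequence has length 5, e.g. 10, 19, 26, 33, 35.

5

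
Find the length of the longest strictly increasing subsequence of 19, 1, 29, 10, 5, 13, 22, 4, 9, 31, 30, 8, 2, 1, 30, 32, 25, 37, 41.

Scanning left to right, the best length ending at each element is: 19→1, 1→1, 29→2, 10→2, 5→2, 13→3, 22→4, 4→2, 9→3, 31→5, 30→5, 8→3, 2→2, 1→1, 30→5, 32→6, 25→5, 37→7, 41→8.
So the longest increasing subsequence has length 8, e.g. 1, 10, 13, 22, 31, 32, 37, 41.

8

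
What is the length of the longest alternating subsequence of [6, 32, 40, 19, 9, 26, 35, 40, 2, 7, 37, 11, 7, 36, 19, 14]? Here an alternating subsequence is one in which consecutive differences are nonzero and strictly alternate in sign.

A longest alternating subsequence is 6, 32, 19, 26, 2, 37, 11, 36, 19 (positions 1,2,4,6,9,11,12,14,15); its 8 consecutive differences strictly alternate in sign, and length 9 is optimal.

9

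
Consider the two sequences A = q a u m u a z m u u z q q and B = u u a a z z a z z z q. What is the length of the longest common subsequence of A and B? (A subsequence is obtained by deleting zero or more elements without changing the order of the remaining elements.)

6

A longest common subsequence is uuazzq (length 6); the LCS DP confirms no longer common subsequence exists.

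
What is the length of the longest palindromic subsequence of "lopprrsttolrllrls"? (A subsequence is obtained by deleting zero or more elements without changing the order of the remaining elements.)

8

One longest palindromic subsequence is slrllrls (positions 7,11,12,13,14,15,16,17); it reads the same forward and backward, and the interval DP gives dp[1][17] = 8.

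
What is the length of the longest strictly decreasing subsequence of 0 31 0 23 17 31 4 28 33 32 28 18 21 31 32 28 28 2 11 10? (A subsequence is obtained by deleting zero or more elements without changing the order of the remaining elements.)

6

Scanning left to right, the best length ending at each element is: 0→1, 31→1, 0→2, 23→2, 17→3, 31→1, 4→4, 28→2, 33→1, 32→2, 28→3, 18→4, 21→4, 31→3, 32→2, 28→4, 28→4, 2→5, 11→5, 10→6.
So the longest decreasing subsequence has length 6, e.g. 33, 32, 28, 18, 11, 10.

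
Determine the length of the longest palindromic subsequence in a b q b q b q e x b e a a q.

9

Using dp[i][j] = 2 + dp[i+1][j−1] if the ends match, else max(dp[i+1][j], dp[i][j−1]):
dp[1][14] = 9. A witness is abqbqbqba at positions 1,2,3,4,5,6,7,10,13.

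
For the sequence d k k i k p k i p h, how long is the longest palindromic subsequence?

One longest palindromic subsequence is ikpki (positions 4,5,6,7,8); it reads the same forward and backward, and the interval DP gives dp[1][10] = 5.

5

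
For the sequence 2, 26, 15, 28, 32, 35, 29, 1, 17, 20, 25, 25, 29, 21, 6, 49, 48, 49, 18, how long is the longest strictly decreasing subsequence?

Scanning left to right, the best length ending at each element is: 2→1, 26→1, 15→2, 28→1, 32→1, 35→1, 29→2, 1→3, 17→3, 20→3, 25→3, 25→3, 29→2, 21→4, 6→5, 49→1, 48→2, 49→1, 18→5.
So the longest decreasing subsequence has length 5, e.g. 32, 29, 25, 21, 6.

5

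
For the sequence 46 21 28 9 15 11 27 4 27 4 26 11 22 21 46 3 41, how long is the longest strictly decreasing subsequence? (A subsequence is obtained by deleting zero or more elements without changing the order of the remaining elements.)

7

Scanning left to right, the best length ending at each element is: 46→1, 21→2, 28→2, 9→3, 15→3, 11→4, 27→3, 4→5, 27→3, 4→5, 26→4, 11→5, 22→5, 21→6, 46→1, 3→7, 41→2.
So the longest decreasing subsequence has length 7, e.g. 46, 28, 27, 26, 22, 21, 3.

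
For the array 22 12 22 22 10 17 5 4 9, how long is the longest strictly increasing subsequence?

2

Scanning left to right, the best length ending at each element is: 22→1, 12→1, 22→2, 22→2, 10→1, 17→2, 5→1, 4→1, 9→2.
So the longest increasing subsequence has length 2, e.g. 12, 22.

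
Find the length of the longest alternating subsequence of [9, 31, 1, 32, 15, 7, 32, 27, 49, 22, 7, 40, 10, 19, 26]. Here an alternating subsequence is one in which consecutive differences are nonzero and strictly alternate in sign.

12

A longest alternating subsequence is 9, 31, 1, 32, 15, 32, 27, 49, 22, 40, 10, 19 (positions 1,2,3,4,5,7,8,9,10,12,13,14); its 11 consecutive differences strictly alternate in sign, and length 12 is optimal.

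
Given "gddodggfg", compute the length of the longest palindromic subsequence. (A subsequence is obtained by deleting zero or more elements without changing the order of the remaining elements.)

5

Using dp[i][j] = 2 + dp[i+1][j−1] if the ends match, else max(dp[i+1][j], dp[i][j−1]):
dp[1][9] = 5. A witness is gdodg at positions 1,3,4,5,9.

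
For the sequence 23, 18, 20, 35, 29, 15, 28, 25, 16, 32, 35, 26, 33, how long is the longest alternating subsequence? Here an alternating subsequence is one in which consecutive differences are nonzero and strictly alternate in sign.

9

A longest alternating subsequence is 23, 18, 20, 15, 28, 25, 32, 26, 33 (positions 1,2,3,6,7,8,10,12,13); its 8 consecutive differences strictly alternate in sign, and length 9 is optimal.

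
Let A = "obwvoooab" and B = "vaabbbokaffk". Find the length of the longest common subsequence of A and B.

3

A longest common subsequence is boa (length 3); the LCS DP confirms no longer common subsequence exists.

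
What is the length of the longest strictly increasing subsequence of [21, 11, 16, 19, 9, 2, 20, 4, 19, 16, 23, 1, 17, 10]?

Let dp[i] be the longest increasing subsequence ending at position i. Then dp = [1, 1, 2, 3, 1, 1, 4, 2, 3, 3, 5, 1, 4, 3].
The maximum is 5; one witness is 11, 16, 19, 20, 23 at positions 2,3,4,7,11.

5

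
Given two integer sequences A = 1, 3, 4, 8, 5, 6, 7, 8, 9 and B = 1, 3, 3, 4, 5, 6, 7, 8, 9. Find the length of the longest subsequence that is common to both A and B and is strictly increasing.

8

For each value that appears in both, track the longest common increasing run ending there.
The best achievable length is 8; one witness is 1, 3, 4, 5, 6, 7, 8, 9 (A-positions 1,2,3,5,6,7,8,9, B-positions 1,2,4,5,6,7,8,9).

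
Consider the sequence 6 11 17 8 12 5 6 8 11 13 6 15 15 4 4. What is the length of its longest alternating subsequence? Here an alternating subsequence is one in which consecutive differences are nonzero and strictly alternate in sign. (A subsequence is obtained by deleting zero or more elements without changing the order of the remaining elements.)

Track the best alternating length ending on an up-step vs a down-step at each position: up/down = 1/1, 2/1, 2/1, 2/3, 4/3, 1/5, 6/5, 6/5, 6/5, 6/3, 6/7, 8/3, 8/3, 1/9, 1/9.
The maximum over both is 9; one such subsequence is 6, 11, 8, 12, 5, 8, 6, 15, 4.

9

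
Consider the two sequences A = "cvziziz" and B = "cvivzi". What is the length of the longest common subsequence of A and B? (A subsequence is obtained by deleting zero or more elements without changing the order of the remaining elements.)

Backtracking the LCS table gives one alignment: c (A1,B1) → v (A2,B2) → i (A4,B3) → z (A5,B5) → i (A6,B6).
So the longest common subsequence has length 5.

5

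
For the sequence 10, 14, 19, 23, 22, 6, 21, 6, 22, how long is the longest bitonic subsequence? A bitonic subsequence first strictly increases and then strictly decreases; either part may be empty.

7

Let inc[i] be the LIS ending at i and dec[i] the longest strictly decreasing subsequence starting at i. inc = [1, 2, 3, 4, 4, 1, 4, 1, 5], dec = [2, 2, 2, 4, 3, 1, 2, 1, 1].
max_i inc[i]+dec[i]−1 = 7, with one witness 10, 14, 19, 23, 22, 21, 6.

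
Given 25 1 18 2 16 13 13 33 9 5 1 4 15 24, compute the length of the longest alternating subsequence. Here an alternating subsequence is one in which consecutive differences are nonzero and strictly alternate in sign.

9

A longest alternating subsequence is 25, 1, 18, 2, 16, 13, 33, 1, 4 (positions 1,2,3,4,5,6,8,11,12); its 8 consecutive differences strictly alternate in sign, and length 9 is optimal.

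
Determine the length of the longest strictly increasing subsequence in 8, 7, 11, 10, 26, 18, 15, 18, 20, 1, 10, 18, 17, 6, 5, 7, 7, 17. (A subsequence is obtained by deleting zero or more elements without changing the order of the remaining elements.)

One longest increasing subsequence is 8, 11, 15, 18, 20 (positions 1,3,7,8,9), of length 5; no longer one exists.

5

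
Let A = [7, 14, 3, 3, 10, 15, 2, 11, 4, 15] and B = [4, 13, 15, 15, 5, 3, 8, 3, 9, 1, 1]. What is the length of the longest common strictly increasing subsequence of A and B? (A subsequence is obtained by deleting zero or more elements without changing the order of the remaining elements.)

2

A longest common strictly increasing subsequence is 4, 15 (length 2); it appears in order in both A and B, and no longer such subsequence exists.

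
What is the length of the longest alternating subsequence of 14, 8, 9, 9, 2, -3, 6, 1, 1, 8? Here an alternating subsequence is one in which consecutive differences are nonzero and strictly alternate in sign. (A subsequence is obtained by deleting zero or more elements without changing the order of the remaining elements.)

7

Track the best alternating length ending on an up-step vs a down-step at each position: up/down = 1/1, 1/2, 3/2, 3/2, 1/4, 1/4, 5/4, 5/6, 5/6, 7/4.
The maximum over both is 7; one such subsequence is 14, 8, 9, 2, 6, 1, 8.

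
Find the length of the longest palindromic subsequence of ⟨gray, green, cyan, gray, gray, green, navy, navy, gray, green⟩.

6

Using dp[i][j] = 2 + dp[i+1][j−1] if the ends match, else max(dp[i+1][j], dp[i][j−1]):
dp[1][10] = 6. A witness is green gray navy navy gray green at positions 2,4,7,8,9,10.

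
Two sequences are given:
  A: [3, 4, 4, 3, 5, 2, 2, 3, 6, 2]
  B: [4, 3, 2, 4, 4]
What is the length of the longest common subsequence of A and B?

Backtracking the LCS table gives one alignment: 3 (A1,B2) → 4 (A2,B4) → 4 (A3,B5).
So the longest common subsequence has length 3.

3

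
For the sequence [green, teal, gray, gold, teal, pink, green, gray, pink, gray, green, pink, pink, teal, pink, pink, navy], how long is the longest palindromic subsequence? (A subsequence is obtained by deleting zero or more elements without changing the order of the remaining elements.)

9

Using dp[i][j] = 2 + dp[i+1][j−1] if the ends match, else max(dp[i+1][j], dp[i][j−1]):
dp[1][17] = 9. A witness is teal pink green gray pink gray green pink teal at positions 5,6,7,8,9,10,11,13,14.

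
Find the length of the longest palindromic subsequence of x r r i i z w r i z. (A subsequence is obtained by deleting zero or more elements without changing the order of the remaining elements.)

Using dp[i][j] = 2 + dp[i+1][j−1] if the ends match, else max(dp[i+1][j], dp[i][j−1]):
dp[1][10] = 4. A witness is riir at positions 3,4,5,8.

4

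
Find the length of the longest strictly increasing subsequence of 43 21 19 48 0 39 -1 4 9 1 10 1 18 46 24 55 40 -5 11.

One longest increasing subsequence is 0, 4, 9, 10, 18, 46, 55 (positions 5,8,9,11,13,14,16), of length 7; no longer one exists.

7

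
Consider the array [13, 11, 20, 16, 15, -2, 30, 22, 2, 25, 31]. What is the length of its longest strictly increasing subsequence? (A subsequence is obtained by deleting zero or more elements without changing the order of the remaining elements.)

Let dp[i] be the longest increasing subsequence ending at position i. Then dp = [1, 1, 2, 2, 2, 1, 3, 3, 2, 4, 5].
The maximum is 5; one witness is 13, 20, 22, 25, 31 at positions 1,3,8,10,11.

5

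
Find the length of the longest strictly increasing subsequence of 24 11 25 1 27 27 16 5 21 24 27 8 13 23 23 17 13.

5

One longest increasing subsequence is 11, 16, 21, 24, 27 (positions 2,7,9,10,11), of length 5; no longer one exists.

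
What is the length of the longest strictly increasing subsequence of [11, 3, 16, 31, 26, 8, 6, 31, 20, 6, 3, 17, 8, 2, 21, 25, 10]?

5

Let dp[i] be the longest increasing subsequence ending at position i. Then dp = [1, 1, 2, 3, 3, 2, 2, 4, 3, 2, 1, 3, 3, 1, 4, 5, 4].
The maximum is 5; one witness is 11, 16, 20, 21, 25 at positions 1,3,9,15,16.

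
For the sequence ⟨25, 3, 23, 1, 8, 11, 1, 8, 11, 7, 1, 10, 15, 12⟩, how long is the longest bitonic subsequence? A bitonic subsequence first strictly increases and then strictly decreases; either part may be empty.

6

One longest bitonic subsequence is 25, 23, 11, 8, 7, 1 (positions 1,3,6,8,10,11): it rises to 25 then falls. Length 6 is optimal.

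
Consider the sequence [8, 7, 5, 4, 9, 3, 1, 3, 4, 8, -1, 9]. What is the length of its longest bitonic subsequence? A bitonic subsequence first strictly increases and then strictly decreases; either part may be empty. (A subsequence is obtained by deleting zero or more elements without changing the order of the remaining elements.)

Let inc[i] be the LIS ending at i and dec[i] the longest strictly decreasing subsequence starting at i. inc = [1, 1, 1, 1, 2, 1, 1, 2, 3, 4, 1, 5], dec = [7, 6, 5, 4, 4, 3, 2, 2, 2, 2, 1, 1].
max_i inc[i]+dec[i]−1 = 7, with one witness 8, 7, 5, 4, 3, 1, -1.

7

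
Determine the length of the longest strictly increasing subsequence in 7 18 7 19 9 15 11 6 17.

4

One longest increasing subsequence is 7, 9, 15, 17 (positions 1,5,6,9), of length 4; no longer one exists.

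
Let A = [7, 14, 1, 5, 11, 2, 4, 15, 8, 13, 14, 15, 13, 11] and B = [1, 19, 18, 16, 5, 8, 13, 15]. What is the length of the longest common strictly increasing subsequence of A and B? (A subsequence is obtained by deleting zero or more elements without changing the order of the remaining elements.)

For each value that appears in both, track the longest common increasing run ending there.
The best achievable length is 5; one witness is 1, 5, 8, 13, 15 (A-positions 3,4,9,10,12, B-positions 1,5,6,7,8).

5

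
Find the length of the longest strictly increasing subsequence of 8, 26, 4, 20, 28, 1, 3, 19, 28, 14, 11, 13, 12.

4

Let dp[i] be the longest increasing subsequence ending at position i. Then dp = [1, 2, 1, 2, 3, 1, 2, 3, 4, 3, 3, 4, 4].
The maximum is 4; one witness is 1, 3, 19, 28 at positions 6,7,8,9.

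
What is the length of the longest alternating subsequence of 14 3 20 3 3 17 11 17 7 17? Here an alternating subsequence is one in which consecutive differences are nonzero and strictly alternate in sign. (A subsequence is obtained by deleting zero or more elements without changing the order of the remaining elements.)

Track the best alternating length ending on an up-step vs a down-step at each position: up/down = 1/1, 1/2, 3/1, 1/4, 1/4, 5/4, 5/6, 7/4, 5/8, 9/4.
The maximum over both is 9; one such subsequence is 14, 3, 20, 3, 17, 11, 17, 7, 17.

9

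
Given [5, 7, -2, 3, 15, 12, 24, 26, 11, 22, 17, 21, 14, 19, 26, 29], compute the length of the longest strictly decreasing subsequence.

4

One longest decreasing subsequence is 24, 22, 17, 14 (positions 7,10,11,13), of length 4; no longer one exists.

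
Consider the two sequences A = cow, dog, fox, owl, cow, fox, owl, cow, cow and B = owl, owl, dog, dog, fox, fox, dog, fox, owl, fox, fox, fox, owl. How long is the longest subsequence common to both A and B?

A longest common subsequence is dog, fox, owl, fox, owl (length 5); the LCS DP confirms no longer common subsequence exists.

5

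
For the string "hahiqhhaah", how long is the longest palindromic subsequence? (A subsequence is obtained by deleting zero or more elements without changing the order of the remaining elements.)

Using dp[i][j] = 2 + dp[i+1][j−1] if the ends match, else max(dp[i+1][j], dp[i][j−1]):
dp[1][10] = 7. A witness is hahhhah at positions 1,2,3,6,7,9,10.

7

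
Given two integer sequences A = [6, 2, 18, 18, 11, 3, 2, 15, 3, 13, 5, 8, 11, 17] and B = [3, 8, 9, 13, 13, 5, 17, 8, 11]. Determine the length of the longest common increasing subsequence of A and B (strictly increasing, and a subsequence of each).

4

For each value that appears in both, track the longest common increasing run ending there.
The best achievable length is 4; one witness is 3, 5, 8, 11 (A-positions 6,11,12,13, B-positions 1,6,8,9).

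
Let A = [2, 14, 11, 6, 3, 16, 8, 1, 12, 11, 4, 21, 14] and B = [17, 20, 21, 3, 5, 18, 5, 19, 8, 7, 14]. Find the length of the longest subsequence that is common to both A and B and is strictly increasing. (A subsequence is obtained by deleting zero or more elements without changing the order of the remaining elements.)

3

A longest common strictly increasing subsequence is 3, 8, 14 (length 3); it appears in order in both A and B, and no longer such subsequence exists.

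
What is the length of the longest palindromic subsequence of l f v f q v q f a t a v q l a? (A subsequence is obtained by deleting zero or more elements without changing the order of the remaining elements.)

9

One longest palindromic subsequence is lqvatavql (positions 1,5,6,9,10,11,12,13,14); it reads the same forward and backward, and the interval DP gives dp[1][15] = 9.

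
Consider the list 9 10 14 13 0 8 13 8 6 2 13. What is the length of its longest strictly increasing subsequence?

Let dp[i] be the longest increasing subsequence ending at position i. Then dp = [1, 2, 3, 3, 1, 2, 3, 2, 2, 2, 3].
The maximum is 3; one witness is 9, 10, 14 at positions 1,2,3.

3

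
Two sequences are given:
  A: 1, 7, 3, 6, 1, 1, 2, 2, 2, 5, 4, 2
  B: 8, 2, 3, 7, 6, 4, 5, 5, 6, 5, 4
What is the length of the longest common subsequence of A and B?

A longest common subsequence is 7, 6, 5, 4 (length 4); the LCS DP confirms no longer common subsequence exists.

4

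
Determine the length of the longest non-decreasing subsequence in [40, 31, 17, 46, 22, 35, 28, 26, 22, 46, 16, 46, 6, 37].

5

One longest non-decreasing subsequence is 17, 22, 35, 46, 46 (positions 3,5,6,10,12), of length 5; no longer one exists.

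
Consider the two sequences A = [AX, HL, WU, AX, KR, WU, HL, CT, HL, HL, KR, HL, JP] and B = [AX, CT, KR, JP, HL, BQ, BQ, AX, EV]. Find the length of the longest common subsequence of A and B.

A longest common subsequence is AX, CT, KR, HL (length 4); the LCS DP confirms no longer common subsequence exists.

4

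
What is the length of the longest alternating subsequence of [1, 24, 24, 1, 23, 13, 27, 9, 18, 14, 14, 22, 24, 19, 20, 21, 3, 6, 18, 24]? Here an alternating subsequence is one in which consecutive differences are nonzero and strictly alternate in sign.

14

A longest alternating subsequence is 1, 24, 1, 23, 13, 27, 9, 18, 14, 22, 19, 20, 3, 6 (positions 1,2,4,5,6,7,8,9,10,12,14,15,17,18); its 13 consecutive differences strictly alternate in sign, and length 14 is optimal.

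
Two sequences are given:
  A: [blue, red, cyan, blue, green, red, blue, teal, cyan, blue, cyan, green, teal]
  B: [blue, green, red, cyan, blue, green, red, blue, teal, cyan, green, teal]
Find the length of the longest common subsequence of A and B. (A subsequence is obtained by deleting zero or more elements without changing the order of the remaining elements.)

Backtracking the LCS table gives one alignment: blue (A1,B1) → red (A2,B3) → cyan (A3,B4) → blue (A4,B5) → green (A5,B6) → red (A6,B7) → blue (A7,B8) → teal (A8,B9) → cyan (A11,B10) → green (A12,B11) → teal (A13,B12).
So the longest common subsequence has length 11.

11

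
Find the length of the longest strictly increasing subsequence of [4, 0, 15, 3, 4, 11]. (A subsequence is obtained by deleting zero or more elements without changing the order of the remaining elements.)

4

Let dp[i] be the longest increasing subsequence ending at position i. Then dp = [1, 1, 2, 2, 3, 4].
The maximum is 4; one witness is 0, 3, 4, 11 at positions 2,4,5,6.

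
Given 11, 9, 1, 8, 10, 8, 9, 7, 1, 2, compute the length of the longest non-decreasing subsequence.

4

Scanning left to right, the best length ending at each element is: 11→1, 9→1, 1→1, 8→2, 10→3, 8→3, 9→4, 7→2, 1→2, 2→3.
So the longest non-decreasing subsequence has length 4, e.g. 1, 8, 8, 9.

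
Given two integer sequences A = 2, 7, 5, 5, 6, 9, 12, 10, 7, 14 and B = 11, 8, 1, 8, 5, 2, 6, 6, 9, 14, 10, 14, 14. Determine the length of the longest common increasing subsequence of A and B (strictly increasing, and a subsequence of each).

A longest common strictly increasing subsequence is 5, 6, 9, 10, 14 (length 5); it appears in order in both A and B, and no longer such subsequence exists.

5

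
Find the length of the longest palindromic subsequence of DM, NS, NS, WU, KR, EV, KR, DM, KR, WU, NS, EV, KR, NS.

One longest palindromic subsequence is NS KR EV KR DM KR EV KR NS (positions 2,5,6,7,8,9,12,13,14); it reads the same forward and backward, and the interval DP gives dp[1][14] = 9.

9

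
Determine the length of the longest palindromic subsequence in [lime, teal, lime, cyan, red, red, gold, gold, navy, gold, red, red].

One longest palindromic subsequence is red red gold navy gold red red (positions 5,6,7,9,10,11,12); it reads the same forward and backward, and the interval DP gives dp[1][12] = 7.

7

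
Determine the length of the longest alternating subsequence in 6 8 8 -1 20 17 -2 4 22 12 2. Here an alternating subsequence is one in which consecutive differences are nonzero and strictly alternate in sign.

7

A longest alternating subsequence is 6, 8, -1, 20, 17, 22, 12 (positions 1,2,4,5,6,9,10); its 6 consecutive differences strictly alternate in sign, and length 7 is optimal.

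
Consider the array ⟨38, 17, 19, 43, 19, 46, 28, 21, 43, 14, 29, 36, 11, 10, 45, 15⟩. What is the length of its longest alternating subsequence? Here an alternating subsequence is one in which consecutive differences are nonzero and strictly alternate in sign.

12

Track the best alternating length ending on an up-step vs a down-step at each position: up/down = 1/1, 1/2, 3/2, 3/1, 3/4, 5/1, 5/6, 5/6, 7/6, 1/8, 9/8, 9/8, 1/10, 1/10, 11/6, 11/12.
The maximum over both is 12; one such subsequence is 38, 17, 43, 19, 46, 28, 43, 14, 29, 11, 45, 15.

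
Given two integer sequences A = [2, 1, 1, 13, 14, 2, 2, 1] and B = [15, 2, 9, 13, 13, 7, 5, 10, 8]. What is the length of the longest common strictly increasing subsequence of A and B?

A longest common strictly increasing subsequence is 2, 13 (length 2); it appears in order in both A and B, and no longer such subsequence exists.

2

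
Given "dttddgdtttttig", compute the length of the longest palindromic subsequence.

7

One longest palindromic subsequence is gtttttg (positions 6,8,9,10,11,12,14); it reads the same forward and backward, and the interval DP gives dp[1][14] = 7.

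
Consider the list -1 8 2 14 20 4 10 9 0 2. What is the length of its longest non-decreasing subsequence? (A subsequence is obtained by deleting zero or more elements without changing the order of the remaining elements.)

4

Let dp[i] be the longest non-decreasing subsequence ending at position i. Then dp = [1, 2, 2, 3, 4, 3, 4, 4, 2, 3].
The maximum is 4; one witness is -1, 8, 14, 20 at positions 1,2,4,5.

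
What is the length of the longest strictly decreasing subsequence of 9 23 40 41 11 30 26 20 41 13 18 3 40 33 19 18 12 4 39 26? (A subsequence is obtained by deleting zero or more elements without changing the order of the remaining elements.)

One longest decreasing subsequence is 40, 30, 26, 20, 19, 18, 12, 4 (positions 3,6,7,8,15,16,17,18), of length 8; no longer one exists.

8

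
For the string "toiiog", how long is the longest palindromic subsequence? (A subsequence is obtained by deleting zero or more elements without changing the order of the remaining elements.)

Using dp[i][j] = 2 + dp[i+1][j−1] if the ends match, else max(dp[i+1][j], dp[i][j−1]):
dp[1][6] = 4. A witness is oiio at positions 2,3,4,5.

4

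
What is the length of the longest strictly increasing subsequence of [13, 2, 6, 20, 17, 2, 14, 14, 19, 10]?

Let dp[i] be the longest increasing subsequence ending at position i. Then dp = [1, 1, 2, 3, 3, 1, 3, 3, 4, 3].
The maximum is 4; one witness is 2, 6, 17, 19 at positions 2,3,5,9.

4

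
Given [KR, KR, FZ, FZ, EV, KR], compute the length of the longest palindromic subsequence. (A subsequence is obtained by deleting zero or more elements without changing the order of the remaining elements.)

One longest palindromic subsequence is KR FZ FZ KR (positions 1,3,4,6); it reads the same forward and backward, and the interval DP gives dp[1][6] = 4.

4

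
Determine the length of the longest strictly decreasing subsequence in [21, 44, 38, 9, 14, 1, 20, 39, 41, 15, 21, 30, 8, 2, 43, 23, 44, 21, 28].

6

One longest decreasing subsequence is 44, 38, 20, 15, 8, 2 (positions 2,3,7,10,13,14), of length 6; no longer one exists.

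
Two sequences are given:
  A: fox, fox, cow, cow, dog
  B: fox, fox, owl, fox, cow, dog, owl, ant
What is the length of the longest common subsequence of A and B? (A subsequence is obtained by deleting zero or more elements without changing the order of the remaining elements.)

A longest common subsequence is fox, fox, cow, dog (length 4); the LCS DP confirms no longer common subsequence exists.

4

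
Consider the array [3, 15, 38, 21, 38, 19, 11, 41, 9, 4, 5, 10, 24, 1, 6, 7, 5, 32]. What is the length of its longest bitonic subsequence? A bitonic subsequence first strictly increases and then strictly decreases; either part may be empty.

9

Let inc[i] be the LIS ending at i and dec[i] the longest strictly decreasing subsequence starting at i. inc = [1, 2, 3, 3, 4, 3, 2, 5, 2, 2, 3, 4, 5, 1, 4, 5, 3, 6], dec = [2, 5, 7, 6, 6, 5, 4, 4, 3, 2, 2, 3, 3, 1, 2, 2, 1, 1].
max_i inc[i]+dec[i]−1 = 9, with one witness 3, 15, 38, 21, 19, 11, 10, 7, 5.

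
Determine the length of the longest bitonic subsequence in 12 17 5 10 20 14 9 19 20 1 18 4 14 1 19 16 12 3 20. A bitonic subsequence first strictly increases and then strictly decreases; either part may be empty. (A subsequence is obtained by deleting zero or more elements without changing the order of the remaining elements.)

One longest bitonic subsequence is 5, 10, 14, 19, 20, 19, 16, 12, 3 (positions 3,4,6,8,9,15,16,17,18): it rises to 20 then falls. Length 9 is optimal.

9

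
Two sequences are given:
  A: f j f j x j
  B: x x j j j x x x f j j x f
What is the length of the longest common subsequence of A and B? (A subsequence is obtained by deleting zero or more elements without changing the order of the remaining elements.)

4

A longest common subsequence is fjjx (length 4); the LCS DP confirms no longer common subsequence exists.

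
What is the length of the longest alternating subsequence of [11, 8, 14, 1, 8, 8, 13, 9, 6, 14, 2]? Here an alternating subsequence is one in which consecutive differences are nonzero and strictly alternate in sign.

A longest alternating subsequence is 11, 8, 14, 1, 13, 9, 14, 2 (positions 1,2,3,4,7,8,10,11); its 7 consecutive differences strictly alternate in sign, and length 8 is optimal.

8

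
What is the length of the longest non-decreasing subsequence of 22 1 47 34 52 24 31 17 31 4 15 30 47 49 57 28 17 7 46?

One longest non-decreasing subsequence is 22, 24, 31, 31, 47, 49, 57 (positions 1,6,7,9,13,14,15), of length 7; no longer one exists.

7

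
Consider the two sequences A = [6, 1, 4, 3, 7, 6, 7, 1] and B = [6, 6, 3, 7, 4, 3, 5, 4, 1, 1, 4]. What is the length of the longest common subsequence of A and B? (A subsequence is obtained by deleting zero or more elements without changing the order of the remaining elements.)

A longest common subsequence is 6, 4, 3, 1 (length 4); the LCS DP confirms no longer common subsequence exists.

4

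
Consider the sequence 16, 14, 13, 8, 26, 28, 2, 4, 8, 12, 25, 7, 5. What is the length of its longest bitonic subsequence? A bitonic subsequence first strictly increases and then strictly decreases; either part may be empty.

7

Let inc[i] be the LIS ending at i and dec[i] the longest strictly decreasing subsequence starting at i. inc = [1, 1, 1, 1, 2, 3, 1, 2, 3, 4, 5, 3, 3], dec = [6, 5, 4, 3, 4, 4, 1, 1, 3, 3, 3, 2, 1].
max_i inc[i]+dec[i]−1 = 7, with one witness 2, 4, 8, 12, 25, 7, 5.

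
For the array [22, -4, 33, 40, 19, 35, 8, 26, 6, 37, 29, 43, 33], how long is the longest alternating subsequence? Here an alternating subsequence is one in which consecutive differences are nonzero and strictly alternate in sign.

12

Track the best alternating length ending on an up-step vs a down-step at each position: up/down = 1/1, 1/2, 3/1, 3/1, 3/4, 5/4, 3/6, 7/6, 3/8, 9/4, 9/10, 11/1, 11/12.
The maximum over both is 12; one such subsequence is 22, -4, 33, 19, 35, 8, 26, 6, 37, 29, 43, 33.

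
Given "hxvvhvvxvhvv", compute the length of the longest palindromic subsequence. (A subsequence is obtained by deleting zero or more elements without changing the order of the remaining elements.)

Using dp[i][j] = 2 + dp[i+1][j−1] if the ends match, else max(dp[i+1][j], dp[i][j−1]):
dp[1][12] = 9. A witness is vvhvxvhvv at positions 3,4,5,6,8,9,10,11,12.

9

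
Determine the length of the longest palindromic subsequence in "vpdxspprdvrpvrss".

8

Using dp[i][j] = 2 + dp[i+1][j−1] if the ends match, else max(dp[i+1][j], dp[i][j−1]):
dp[1][16] = 8. A witness is vpdppdpv at positions 1,2,3,6,7,9,12,13.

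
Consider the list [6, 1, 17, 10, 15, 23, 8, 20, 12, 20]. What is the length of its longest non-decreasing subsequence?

5

One longest non-decreasing subsequence is 6, 10, 15, 20, 20 (positions 1,4,5,8,10), of length 5; no longer one exists.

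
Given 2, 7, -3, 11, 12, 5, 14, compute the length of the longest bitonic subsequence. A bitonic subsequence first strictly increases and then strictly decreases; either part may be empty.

Let inc[i] be the LIS ending at i and dec[i] the longest strictly decreasing subsequence starting at i. inc = [1, 2, 1, 3, 4, 2, 5], dec = [2, 2, 1, 2, 2, 1, 1].
max_i inc[i]+dec[i]−1 = 5, with one witness 2, 7, 11, 12, 5.

5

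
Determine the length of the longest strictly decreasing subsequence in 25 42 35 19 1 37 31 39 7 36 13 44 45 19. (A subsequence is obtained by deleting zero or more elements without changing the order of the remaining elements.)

4

Let dp[i] be the longest decreasing subsequence ending at position i. Then dp = [1, 1, 2, 3, 4, 2, 3, 2, 4, 3, 4, 1, 1, 4].
The maximum is 4; one witness is 42, 35, 19, 1 at positions 2,3,4,5.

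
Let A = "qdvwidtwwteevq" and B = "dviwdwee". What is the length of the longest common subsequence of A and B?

7

Backtracking the LCS table gives one alignment: d (A2,B1) → v (A3,B2) → w (A4,B4) → d (A6,B5) → w (A9,B6) → e (A11,B7) → e (A12,B8).
So the longest common subsequence has length 7.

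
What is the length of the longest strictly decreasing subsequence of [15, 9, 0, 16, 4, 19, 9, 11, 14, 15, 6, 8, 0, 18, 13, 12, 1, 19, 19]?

5

Let dp[i] be the longest decreasing subsequence ending at position i. Then dp = [1, 2, 3, 1, 3, 1, 2, 2, 2, 2, 3, 3, 4, 2, 3, 4, 5, 1, 1].
The maximum is 5; one witness is 15, 14, 13, 12, 1 at positions 1,9,15,16,17.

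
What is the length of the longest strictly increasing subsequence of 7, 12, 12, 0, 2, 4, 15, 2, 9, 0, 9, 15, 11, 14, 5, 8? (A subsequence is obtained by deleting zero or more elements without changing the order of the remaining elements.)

One longest increasing subsequence is 0, 2, 4, 9, 11, 14 (positions 4,5,6,9,13,14), of length 6; no longer one exists.

6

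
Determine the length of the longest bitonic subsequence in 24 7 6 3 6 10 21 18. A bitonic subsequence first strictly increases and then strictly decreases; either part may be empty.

5

Let inc[i] be the LIS ending at i and dec[i] the longest strictly decreasing subsequence starting at i. inc = [1, 1, 1, 1, 2, 3, 4, 4], dec = [4, 3, 2, 1, 1, 1, 2, 1].
max_i inc[i]+dec[i]−1 = 5, with one witness 3, 6, 10, 21, 18.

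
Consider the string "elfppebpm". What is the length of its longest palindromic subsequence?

One longest palindromic subsequence is eppe (positions 1,4,5,6); it reads the same forward and backward, and the interval DP gives dp[1][9] = 4.

4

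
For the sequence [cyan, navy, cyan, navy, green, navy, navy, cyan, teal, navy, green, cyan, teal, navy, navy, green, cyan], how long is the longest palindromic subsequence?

One longest palindromic subsequence is cyan green navy navy teal cyan teal navy navy green cyan (positions 1,5,6,7,9,12,13,14,15,16,17); it reads the same forward and backward, and the interval DP gives dp[1][17] = 11.

11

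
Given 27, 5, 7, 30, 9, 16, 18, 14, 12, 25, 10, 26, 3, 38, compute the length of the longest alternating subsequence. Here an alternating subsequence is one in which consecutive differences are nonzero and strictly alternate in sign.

11

A longest alternating subsequence is 27, 5, 30, 9, 16, 14, 25, 10, 26, 3, 38 (positions 1,2,4,5,6,8,10,11,12,13,14); its 10 consecutive differences strictly alternate in sign, and length 11 is optimal.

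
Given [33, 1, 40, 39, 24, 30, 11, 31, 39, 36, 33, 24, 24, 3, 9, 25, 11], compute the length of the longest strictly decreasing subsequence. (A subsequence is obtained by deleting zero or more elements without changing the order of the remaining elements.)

6

Let dp[i] be the longest decreasing subsequence ending at position i. Then dp = [1, 2, 1, 2, 3, 3, 4, 3, 2, 3, 4, 5, 5, 6, 6, 5, 6].
The maximum is 6; one witness is 40, 39, 36, 33, 24, 3 at positions 3,4,10,11,12,14.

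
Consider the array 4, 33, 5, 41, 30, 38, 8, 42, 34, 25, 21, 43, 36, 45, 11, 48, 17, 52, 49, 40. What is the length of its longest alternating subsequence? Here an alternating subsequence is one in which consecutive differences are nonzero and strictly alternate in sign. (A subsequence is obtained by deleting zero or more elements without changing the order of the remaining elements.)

17

A longest alternating subsequence is 4, 33, 5, 41, 30, 38, 8, 42, 34, 43, 36, 45, 11, 48, 17, 52, 49 (positions 1,2,3,4,5,6,7,8,9,12,13,14,15,16,17,18,19); its 16 consecutive differences strictly alternate in sign, and length 17 is optimal.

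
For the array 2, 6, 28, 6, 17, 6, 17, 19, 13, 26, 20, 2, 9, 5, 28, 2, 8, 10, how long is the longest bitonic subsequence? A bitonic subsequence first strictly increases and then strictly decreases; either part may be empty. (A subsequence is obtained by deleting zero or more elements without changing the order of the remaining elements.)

Let inc[i] be the LIS ending at i and dec[i] the longest strictly decreasing subsequence starting at i. inc = [1, 2, 3, 2, 3, 2, 3, 4, 3, 5, 5, 1, 3, 2, 6, 1, 3, 4], dec = [1, 3, 6, 3, 5, 3, 5, 5, 4, 5, 4, 1, 3, 2, 2, 1, 1, 1].
max_i inc[i]+dec[i]−1 = 9, with one witness 2, 6, 17, 19, 26, 20, 9, 5, 2.

9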